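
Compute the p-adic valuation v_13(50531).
v_13(50531) = 3

v_13(n) is the largest exponent k such that 13^k divides n. Factor out: 50531 = 13^3 · 23. (Sign doesn't affect v_p.) So v_13(50531) = 3.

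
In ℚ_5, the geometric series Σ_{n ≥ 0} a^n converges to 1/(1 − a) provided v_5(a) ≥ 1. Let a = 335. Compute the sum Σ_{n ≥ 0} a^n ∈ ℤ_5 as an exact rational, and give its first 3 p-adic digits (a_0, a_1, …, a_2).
Σ a^n = 1/(1 − a) = -1/334;  first 3 digits = (1, 2, 2)

v_5(a) = 1 ≥ 1, so the series converges in ℤ_5 to 1/(1 − a) = 1/(1 − 335) = -1/334. Expand this rational in ℤ_5: compute digits iteratively via d_i = x_i mod 5, x_{i+1} = (x_i − d_i)/5. The first 3 digits are (1, 2, 2).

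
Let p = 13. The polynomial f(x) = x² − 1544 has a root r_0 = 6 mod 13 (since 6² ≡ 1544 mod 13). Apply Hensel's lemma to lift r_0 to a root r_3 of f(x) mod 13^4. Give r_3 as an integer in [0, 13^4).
r_3 = 9821 (mod 28561)

Hensel's recurrence: r_{i+1} = r_i − f(r_i)·(f′(r_i))^{-1} mod 13^{i+2}, with f′(x) = 2x. Iterate:
  r_0 = 6 (mod 13)
  r_1 = 19 (mod 169)
  r_2 = 1033 (mod 2197)
  r_3 = 9821 (mod 28561)
Final: r_3 = 9821, and one checks f(r_3) ≡ 0 mod 13^4.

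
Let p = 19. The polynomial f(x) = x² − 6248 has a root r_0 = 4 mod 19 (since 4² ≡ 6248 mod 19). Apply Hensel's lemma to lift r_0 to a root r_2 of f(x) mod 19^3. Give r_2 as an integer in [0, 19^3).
r_2 = 2949 (mod 6859)

Hensel's recurrence: r_{i+1} = r_i − f(r_i)·(f′(r_i))^{-1} mod 19^{i+2}, with f′(x) = 2x. Iterate:
  r_0 = 4 (mod 19)
  r_1 = 61 (mod 361)
  r_2 = 2949 (mod 6859)
Final: r_2 = 2949, and one checks f(r_2) ≡ 0 mod 19^3.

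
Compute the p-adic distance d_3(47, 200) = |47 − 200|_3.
d_3(47, 200) = 1/9

Step 1 — x − y = 47 − 200 = -153. Step 2 — v_3(-153) = 2 (factor: -153 = −(3^2 · 17); the sign does not affect v_p). Step 3 — |x − y|_3 = 3^{-2} = 1/9.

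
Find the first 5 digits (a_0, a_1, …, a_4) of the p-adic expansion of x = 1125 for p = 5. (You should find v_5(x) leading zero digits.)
(a_0, …, a_4) = (0, 0, 0, 4, 1)

v_5(1125) = 3, so a_0 = ... = a_2 = 0. Factor out: x = 5^3 · u with u = 9 a unit in ℤ_5. Expand u iteratively via a_{v+i} = u_i mod 5, u_{i+1} = (u_i − a_{v+i})/5:
  u_0 = 9;  a_3 = 4;  u_1 = (u_0 − 4)/5 = 1
  u_1 = 1;  a_4 = 1;  u_2 = (u_1 − 1)/5 = 0
Digits: (0, 0, 0, 4, 1).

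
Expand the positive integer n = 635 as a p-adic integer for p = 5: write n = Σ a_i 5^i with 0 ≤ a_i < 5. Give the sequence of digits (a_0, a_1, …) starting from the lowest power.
(a_0, a_1, …) = (0, 2, 0, 0, 1)

Repeated division by 5 gives the digits low-to-high: 635 = 2·5^1 + 1·5^4. Digit sequence: (0, 2, 0, 0, 1).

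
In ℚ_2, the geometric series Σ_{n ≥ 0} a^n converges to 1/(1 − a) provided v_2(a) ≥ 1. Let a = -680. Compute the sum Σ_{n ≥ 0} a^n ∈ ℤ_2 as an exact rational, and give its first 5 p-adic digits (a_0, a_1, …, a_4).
Σ a^n = 1/(1 − a) = 1/681;  first 5 digits = (1, 0, 0, 1, 1)

v_2(a) = 3 ≥ 1, so the series converges in ℤ_2 to 1/(1 − a) = 1/(1 − (-680)) = 1/681. Expand this rational in ℤ_2: compute digits iteratively via d_i = x_i mod 2, x_{i+1} = (x_i − d_i)/2. The first 5 digits are (1, 0, 0, 1, 1).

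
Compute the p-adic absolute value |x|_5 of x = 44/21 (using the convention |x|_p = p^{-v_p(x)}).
|44/21|_5 = 1

Step 1 — compute v_5(x) by factoring powers of 5 out of the numerator and denominator: v_5(44/21) = 0. Step 2 — apply |x|_p = p^{-v_p(x)} = 5^{0} = 1.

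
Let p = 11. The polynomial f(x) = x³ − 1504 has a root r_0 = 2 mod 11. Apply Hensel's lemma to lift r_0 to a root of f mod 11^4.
r_3 = 6701 (mod 14641)

Hensel: r_{i+1} = r_i − f(r_i)/f′(r_i) mod 11^{i+2}, where f′(x) = 3x². Iterate:
  r_0 = 2 (mod 11)
  r_1 = 46 (mod 121)
  r_2 = 46 (mod 1331)
  r_3 = 6701 (mod 14641)
Final: r = 6701 with f(r) ≡ 0 mod 11^4.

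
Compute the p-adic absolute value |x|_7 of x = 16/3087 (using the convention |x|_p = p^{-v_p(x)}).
|16/3087|_7 = 343

Step 1 — compute v_7(x) by factoring powers of 7 out of the numerator and denominator: v_7(16/3087) = -3. Step 2 — apply |x|_p = p^{-v_p(x)} = 7^{3} = 343.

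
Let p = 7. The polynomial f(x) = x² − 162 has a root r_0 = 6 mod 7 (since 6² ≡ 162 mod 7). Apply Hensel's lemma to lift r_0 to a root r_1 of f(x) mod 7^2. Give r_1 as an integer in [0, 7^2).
r_1 = 41 (mod 49)

Hensel's recurrence: r_{i+1} = r_i − f(r_i)·(f′(r_i))^{-1} mod 7^{i+2}, with f′(x) = 2x. Iterate:
  r_0 = 6 (mod 7)
  r_1 = 41 (mod 49)
Final: r_1 = 41, and one checks f(r_1) ≡ 0 mod 7^2.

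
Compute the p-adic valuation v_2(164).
v_2(164) = 2

v_2(n) is the largest exponent k such that 2^k divides n. Factor out: 164 = 2^2 · 41. (Sign doesn't affect v_p.) So v_2(164) = 2.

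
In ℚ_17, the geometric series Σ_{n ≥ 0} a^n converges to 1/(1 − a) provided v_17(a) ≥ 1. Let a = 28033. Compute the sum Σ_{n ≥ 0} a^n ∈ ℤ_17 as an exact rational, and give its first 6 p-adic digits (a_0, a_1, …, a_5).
Σ a^n = 1/(1 − a) = -1/28032;  first 6 digits = (1, 0, 12, 5, 8, 9)

v_17(a) = 2 ≥ 1, so the series converges in ℤ_17 to 1/(1 − a) = 1/(1 − 28033) = -1/28032. Expand this rational in ℤ_17: compute digits iteratively via d_i = x_i mod 17, x_{i+1} = (x_i − d_i)/17. The first 6 digits are (1, 0, 12, 5, 8, 9).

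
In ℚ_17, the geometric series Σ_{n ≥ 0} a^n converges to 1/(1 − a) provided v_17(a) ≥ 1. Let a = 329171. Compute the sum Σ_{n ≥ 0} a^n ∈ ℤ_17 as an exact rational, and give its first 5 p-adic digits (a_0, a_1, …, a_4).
Σ a^n = 1/(1 − a) = -1/329170;  first 5 digits = (1, 0, 0, 16, 3)

v_17(a) = 3 ≥ 1, so the series converges in ℤ_17 to 1/(1 − a) = 1/(1 − 329171) = -1/329170. Expand this rational in ℤ_17: compute digits iteratively via d_i = x_i mod 17, x_{i+1} = (x_i − d_i)/17. The first 5 digits are (1, 0, 0, 16, 3).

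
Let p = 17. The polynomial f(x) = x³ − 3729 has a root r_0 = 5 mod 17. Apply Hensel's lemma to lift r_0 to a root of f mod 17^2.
r_1 = 107 (mod 289)

Hensel: r_{i+1} = r_i − f(r_i)/f′(r_i) mod 17^{i+2}, where f′(x) = 3x². Iterate:
  r_0 = 5 (mod 17)
  r_1 = 107 (mod 289)
Final: r = 107 with f(r) ≡ 0 mod 17^2.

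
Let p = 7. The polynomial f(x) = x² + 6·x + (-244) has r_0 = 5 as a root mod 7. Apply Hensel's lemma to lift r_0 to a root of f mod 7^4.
r_3 = 761 (mod 2401)

Hensel: r_{i+1} = r_i − f(r_i)·(f′(r_i))^{-1} mod 7^{i+2}, f′(x) = 2x + 6. Iterate:
  r_0 = 5 (mod 7)
  r_1 = 26 (mod 49)
  r_2 = 75 (mod 343)
  r_3 = 761 (mod 2401)
Final: r = 761 satisfies f(r) ≡ 0 mod 7^4.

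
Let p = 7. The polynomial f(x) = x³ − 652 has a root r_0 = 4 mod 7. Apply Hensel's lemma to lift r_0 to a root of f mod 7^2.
r_1 = 4 (mod 49)

Hensel: r_{i+1} = r_i − f(r_i)/f′(r_i) mod 7^{i+2}, where f′(x) = 3x². Iterate:
  r_0 = 4 (mod 7)
  r_1 = 4 (mod 49)
Final: r = 4 with f(r) ≡ 0 mod 7^2.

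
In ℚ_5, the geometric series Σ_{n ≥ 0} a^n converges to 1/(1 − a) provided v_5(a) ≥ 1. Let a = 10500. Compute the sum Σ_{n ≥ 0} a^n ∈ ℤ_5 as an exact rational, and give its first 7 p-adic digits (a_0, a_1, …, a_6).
Σ a^n = 1/(1 − a) = -1/10499;  first 7 digits = (1, 0, 0, 4, 1, 3, 1)

v_5(a) = 3 ≥ 1, so the series converges in ℤ_5 to 1/(1 − a) = 1/(1 − 10500) = -1/10499. Expand this rational in ℤ_5: compute digits iteratively via d_i = x_i mod 5, x_{i+1} = (x_i − d_i)/5. The first 7 digits are (1, 0, 0, 4, 1, 3, 1).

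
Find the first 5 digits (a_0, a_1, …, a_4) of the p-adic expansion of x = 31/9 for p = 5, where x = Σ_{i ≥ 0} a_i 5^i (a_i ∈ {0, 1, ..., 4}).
(a_0, …, a_4) = (4, 1, 2, 4, 3)

v_5(31/9) = 0 (numerator and denominator both coprime to 5), so x ∈ ℤ_5^×. Compute digits iteratively via a_i = x_i mod 5, x_{i+1} = (x_i − a_i)/5, with x_0 = x:
  x_0 = 31/9;  a_0 = 4;  x_1 = (x_0 − 4)/5 = -1/9
  x_1 = -1/9;  a_1 = 1;  x_2 = (x_1 − 1)/5 = -2/9
  x_2 = -2/9;  a_2 = 2;  x_3 = (x_2 − 2)/5 = -4/9
  x_3 = -4/9;  a_3 = 4;  x_4 = (x_3 − 4)/5 = -8/9
  x_4 = -8/9;  a_4 = 3;  x_5 = (x_4 − 3)/5 = -7/9
Digits: (4, 1, 2, 4, 3).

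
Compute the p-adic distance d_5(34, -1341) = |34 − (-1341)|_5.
d_5(34, -1341) = 1/125

Step 1 — x − y = 34 − (-1341) = 1375. Step 2 — v_5(1375) = 3 (factor: 1375 = (5^3 · 11); the sign does not affect v_p). Step 3 — |x − y|_5 = 5^{-3} = 1/125.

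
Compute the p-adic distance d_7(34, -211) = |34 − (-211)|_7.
d_7(34, -211) = 1/49

Step 1 — x − y = 34 − (-211) = 245. Step 2 — v_7(245) = 2 (factor: 245 = (7^2 · 5); the sign does not affect v_p). Step 3 — |x − y|_7 = 7^{-2} = 1/49.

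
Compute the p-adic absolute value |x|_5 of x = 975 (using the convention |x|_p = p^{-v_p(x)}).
|975|_5 = 1/25

Step 1 — compute v_5(x) by factoring powers of 5 out of the numerator and denominator: v_5(975) = 2. Step 2 — apply |x|_p = p^{-v_p(x)} = 5^{-2} = 1/25.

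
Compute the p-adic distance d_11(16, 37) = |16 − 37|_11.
d_11(16, 37) = 1

Step 1 — x − y = 16 − 37 = -21. Step 2 — v_11(-21) = 0 (factor: -21 = −(11^0 · 21); the sign does not affect v_p). Step 3 — |x − y|_11 = 11^{0} = 1.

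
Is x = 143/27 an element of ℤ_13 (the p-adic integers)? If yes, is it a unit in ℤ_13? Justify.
x ∈ ℤ_13 but not a unit; v_13(x) = 1 > 0

ℤ_13 = {x ∈ ℚ_13 : v_13(x) ≥ 0} and ℤ_13^× = {x ∈ ℤ_13 : v_13(x) = 0}. Here v_13(143/27) = v_13(num) − v_13(den) = 1; compare against these criteria.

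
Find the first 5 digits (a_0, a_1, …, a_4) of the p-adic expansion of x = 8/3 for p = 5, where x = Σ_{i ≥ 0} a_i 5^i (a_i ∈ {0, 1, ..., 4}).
(a_0, …, a_4) = (1, 2, 3, 1, 3)

v_5(8/3) = 0 (numerator and denominator both coprime to 5), so x ∈ ℤ_5^×. Compute digits iteratively via a_i = x_i mod 5, x_{i+1} = (x_i − a_i)/5, with x_0 = x:
  x_0 = 8/3;  a_0 = 1;  x_1 = (x_0 − 1)/5 = 1/3
  x_1 = 1/3;  a_1 = 2;  x_2 = (x_1 − 2)/5 = -1/3
  x_2 = -1/3;  a_2 = 3;  x_3 = (x_2 − 3)/5 = -2/3
  x_3 = -2/3;  a_3 = 1;  x_4 = (x_3 − 1)/5 = -1/3
  x_4 = -1/3;  a_4 = 3;  x_5 = (x_4 − 3)/5 = -2/3
Digits: (1, 2, 3, 1, 3).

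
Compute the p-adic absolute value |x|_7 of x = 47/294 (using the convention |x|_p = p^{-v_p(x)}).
|47/294|_7 = 49

Step 1 — compute v_7(x) by factoring powers of 7 out of the numerator and denominator: v_7(47/294) = -2. Step 2 — apply |x|_p = p^{-v_p(x)} = 7^{2} = 49.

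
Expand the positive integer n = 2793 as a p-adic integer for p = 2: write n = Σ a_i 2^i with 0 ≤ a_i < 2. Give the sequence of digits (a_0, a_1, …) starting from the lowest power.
(a_0, a_1, …) = (1, 0, 0, 1, 0, 1, 1, 1, 0, 1, 0, 1)

Repeated division by 2 gives the digits low-to-high: 2793 = 1 + 1·2^3 + 1·2^5 + 1·2^6 + 1·2^7 + 1·2^9 + 1·2^11. Digit sequence: (1, 0, 0, 1, 0, 1, 1, 1, 0, 1, 0, 1).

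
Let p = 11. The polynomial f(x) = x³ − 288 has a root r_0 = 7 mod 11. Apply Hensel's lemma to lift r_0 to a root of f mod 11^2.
r_1 = 84 (mod 121)

Hensel: r_{i+1} = r_i − f(r_i)/f′(r_i) mod 11^{i+2}, where f′(x) = 3x². Iterate:
  r_0 = 7 (mod 11)
  r_1 = 84 (mod 121)
Final: r = 84 with f(r) ≡ 0 mod 11^2.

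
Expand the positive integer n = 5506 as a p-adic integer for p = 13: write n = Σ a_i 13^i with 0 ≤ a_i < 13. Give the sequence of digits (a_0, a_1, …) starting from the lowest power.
(a_0, a_1, …) = (7, 7, 6, 2)

Repeated division by 13 gives the digits low-to-high: 5506 = 7 + 7·13^1 + 6·13^2 + 2·13^3. Digit sequence: (7, 7, 6, 2).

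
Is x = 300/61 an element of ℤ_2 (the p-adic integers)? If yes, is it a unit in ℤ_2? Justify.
x ∈ ℤ_2 but not a unit; v_2(x) = 2 > 0

ℤ_2 = {x ∈ ℚ_2 : v_2(x) ≥ 0} and ℤ_2^× = {x ∈ ℤ_2 : v_2(x) = 0}. Here v_2(300/61) = v_2(num) − v_2(den) = 2; compare against these criteria.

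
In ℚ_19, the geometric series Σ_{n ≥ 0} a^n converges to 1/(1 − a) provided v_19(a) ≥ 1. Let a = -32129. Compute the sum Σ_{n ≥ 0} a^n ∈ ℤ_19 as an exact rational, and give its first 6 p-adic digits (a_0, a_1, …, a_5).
Σ a^n = 1/(1 − a) = 1/32130;  first 6 digits = (1, 0, 6, 14, 16, 17)

v_19(a) = 2 ≥ 1, so the series converges in ℤ_19 to 1/(1 − a) = 1/(1 − (-32129)) = 1/32130. Expand this rational in ℤ_19: compute digits iteratively via d_i = x_i mod 19, x_{i+1} = (x_i − d_i)/19. The first 6 digits are (1, 0, 6, 14, 16, 17).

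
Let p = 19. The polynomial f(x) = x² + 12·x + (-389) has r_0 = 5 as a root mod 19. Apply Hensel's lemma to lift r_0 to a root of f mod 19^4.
r_3 = 73269 (mod 130321)

Hensel: r_{i+1} = r_i − f(r_i)·(f′(r_i))^{-1} mod 19^{i+2}, f′(x) = 2x + 12. Iterate:
  r_0 = 5 (mod 19)
  r_1 = 347 (mod 361)
  r_2 = 4679 (mod 6859)
  r_3 = 73269 (mod 130321)
Final: r = 73269 satisfies f(r) ≡ 0 mod 19^4.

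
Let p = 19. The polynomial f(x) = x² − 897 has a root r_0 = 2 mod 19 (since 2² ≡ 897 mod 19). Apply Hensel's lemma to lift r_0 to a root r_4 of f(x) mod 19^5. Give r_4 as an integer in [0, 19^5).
r_4 = 1196128 (mod 2476099)

Hensel's recurrence: r_{i+1} = r_i − f(r_i)·(f′(r_i))^{-1} mod 19^{i+2}, with f′(x) = 2x. Iterate:
  r_0 = 2 (mod 19)
  r_1 = 135 (mod 361)
  r_2 = 2662 (mod 6859)
  r_3 = 23239 (mod 130321)
  r_4 = 1196128 (mod 2476099)
Final: r_4 = 1196128, and one checks f(r_4) ≡ 0 mod 19^5.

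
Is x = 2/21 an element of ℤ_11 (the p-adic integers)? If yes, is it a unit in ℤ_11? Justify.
x ∈ ℤ_11^× (unit); v_11(x) = 0

ℤ_11 = {x ∈ ℚ_11 : v_11(x) ≥ 0} and ℤ_11^× = {x ∈ ℤ_11 : v_11(x) = 0}. Here v_11(2/21) = v_11(num) − v_11(den) = 0; compare against these criteria.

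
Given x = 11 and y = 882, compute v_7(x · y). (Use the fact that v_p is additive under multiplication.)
v_7(9702) = 2

v_p(x) = 0 (factor: 11 = 7^0 · 11); v_p(y) = 2 (factor: 882 = 7^2 · 18). Additivity: v_p(xy) = v_p(x) + v_p(y) = 0 + 2 = 2. (Direct check: xy = 9702 = 7^2 · (198).)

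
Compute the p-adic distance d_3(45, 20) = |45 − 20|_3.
d_3(45, 20) = 1

Step 1 — x − y = 45 − 20 = 25. Step 2 — v_3(25) = 0 (factor: 25 = (3^0 · 25); the sign does not affect v_p). Step 3 — |x − y|_3 = 3^{0} = 1.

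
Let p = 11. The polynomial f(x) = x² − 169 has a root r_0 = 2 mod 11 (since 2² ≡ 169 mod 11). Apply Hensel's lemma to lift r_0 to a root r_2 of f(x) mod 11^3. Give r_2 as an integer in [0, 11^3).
r_2 = 13 (mod 1331)

Hensel's recurrence: r_{i+1} = r_i − f(r_i)·(f′(r_i))^{-1} mod 11^{i+2}, with f′(x) = 2x. Iterate:
  r_0 = 2 (mod 11)
  r_1 = 13 (mod 121)
  r_2 = 13 (mod 1331)
Final: r_2 = 13, and one checks f(r_2) ≡ 0 mod 11^3.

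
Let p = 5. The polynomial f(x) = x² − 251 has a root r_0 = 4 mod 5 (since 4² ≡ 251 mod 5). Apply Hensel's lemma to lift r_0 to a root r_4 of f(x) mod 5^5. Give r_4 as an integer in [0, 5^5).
r_4 = 2999 (mod 3125)

Hensel's recurrence: r_{i+1} = r_i − f(r_i)·(f′(r_i))^{-1} mod 5^{i+2}, with f′(x) = 2x. Iterate:
  r_0 = 4 (mod 5)
  r_1 = 24 (mod 25)
  r_2 = 124 (mod 125)
  r_3 = 499 (mod 625)
  r_4 = 2999 (mod 3125)
Final: r_4 = 2999, and one checks f(r_4) ≡ 0 mod 5^5.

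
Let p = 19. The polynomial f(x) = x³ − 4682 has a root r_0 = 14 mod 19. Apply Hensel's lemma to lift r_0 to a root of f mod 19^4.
r_3 = 31649 (mod 130321)

Hensel: r_{i+1} = r_i − f(r_i)/f′(r_i) mod 19^{i+2}, where f′(x) = 3x². Iterate:
  r_0 = 14 (mod 19)
  r_1 = 242 (mod 361)
  r_2 = 4213 (mod 6859)
  r_3 = 31649 (mod 130321)
Final: r = 31649 with f(r) ≡ 0 mod 19^4.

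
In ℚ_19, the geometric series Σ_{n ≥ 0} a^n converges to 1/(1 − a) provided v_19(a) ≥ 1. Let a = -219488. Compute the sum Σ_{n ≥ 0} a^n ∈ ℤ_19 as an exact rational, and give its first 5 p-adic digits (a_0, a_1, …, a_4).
Σ a^n = 1/(1 − a) = 1/219489;  first 5 digits = (1, 0, 0, 6, 17)

v_19(a) = 3 ≥ 1, so the series converges in ℤ_19 to 1/(1 − a) = 1/(1 − (-219488)) = 1/219489. Expand this rational in ℤ_19: compute digits iteratively via d_i = x_i mod 19, x_{i+1} = (x_i − d_i)/19. The first 5 digits are (1, 0, 0, 6, 17).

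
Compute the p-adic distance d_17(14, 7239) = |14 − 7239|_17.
d_17(14, 7239) = 1/289

Step 1 — x − y = 14 − 7239 = -7225. Step 2 — v_17(-7225) = 2 (factor: -7225 = −(17^2 · 25); the sign does not affect v_p). Step 3 — |x − y|_17 = 17^{-2} = 1/289.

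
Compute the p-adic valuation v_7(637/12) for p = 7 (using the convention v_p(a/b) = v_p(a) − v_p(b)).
v_7(637/12) = 2

Factor powers of 7 from the numerator and denominator of the reduced fraction: 637 = 7^2 · 13 and 12 = 7^0 · 12. Apply v_p(a/b) = v_p(a) − v_p(b): v_7(637/12) = 2 − 0 = 2.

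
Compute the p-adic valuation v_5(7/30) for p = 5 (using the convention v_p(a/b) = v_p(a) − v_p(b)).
v_5(7/30) = -1

Factor powers of 5 from the numerator and denominator of the reduced fraction: 7 = 5^0 · 7 and 30 = 5^1 · 6. Apply v_p(a/b) = v_p(a) − v_p(b): v_5(7/30) = 0 − 1 = -1.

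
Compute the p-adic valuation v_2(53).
v_2(53) = 0

v_2(n) is the largest exponent k such that 2^k divides n. Factor out: 53 = 2^0 · 53. (Sign doesn't affect v_p.) So v_2(53) = 0.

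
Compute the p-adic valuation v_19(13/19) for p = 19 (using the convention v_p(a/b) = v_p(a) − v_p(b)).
v_19(13/19) = -1

Factor powers of 19 from the numerator and denominator of the reduced fraction: 13 = 19^0 · 13 and 19 = 19^1 · 1. Apply v_p(a/b) = v_p(a) − v_p(b): v_19(13/19) = 0 − 1 = -1.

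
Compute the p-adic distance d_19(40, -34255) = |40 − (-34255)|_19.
d_19(40, -34255) = 1/6859

Step 1 — x − y = 40 − (-34255) = 34295. Step 2 — v_19(34295) = 3 (factor: 34295 = (19^3 · 5); the sign does not affect v_p). Step 3 — |x − y|_19 = 19^{-3} = 1/6859.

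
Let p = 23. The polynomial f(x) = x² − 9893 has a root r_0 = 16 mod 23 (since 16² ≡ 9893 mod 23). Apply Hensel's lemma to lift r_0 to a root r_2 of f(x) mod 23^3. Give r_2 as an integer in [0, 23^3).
r_2 = 3673 (mod 12167)

Hensel's recurrence: r_{i+1} = r_i − f(r_i)·(f′(r_i))^{-1} mod 23^{i+2}, with f′(x) = 2x. Iterate:
  r_0 = 16 (mod 23)
  r_1 = 499 (mod 529)
  r_2 = 3673 (mod 12167)
Final: r_2 = 3673, and one checks f(r_2) ≡ 0 mod 23^3.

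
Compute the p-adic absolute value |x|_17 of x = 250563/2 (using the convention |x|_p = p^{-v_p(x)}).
|250563/2|_17 = 1/83521

Step 1 — compute v_17(x) by factoring powers of 17 out of the numerator and denominator: v_17(250563/2) = 4. Step 2 — apply |x|_p = p^{-v_p(x)} = 17^{-4} = 1/83521.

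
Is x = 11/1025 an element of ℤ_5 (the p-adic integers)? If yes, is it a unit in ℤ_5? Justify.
x ∉ ℤ_5 (v_5(x) = -2 < 0)

ℤ_5 = {x ∈ ℚ_5 : v_5(x) ≥ 0} and ℤ_5^× = {x ∈ ℤ_5 : v_5(x) = 0}. Here v_5(11/1025) = v_5(num) − v_5(den) = -2; compare against these criteria.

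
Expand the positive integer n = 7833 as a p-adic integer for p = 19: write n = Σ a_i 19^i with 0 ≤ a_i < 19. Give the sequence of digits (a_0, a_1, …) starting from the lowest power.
(a_0, a_1, …) = (5, 13, 2, 1)

Repeated division by 19 gives the digits low-to-high: 7833 = 5 + 13·19^1 + 2·19^2 + 1·19^3. Digit sequence: (5, 13, 2, 1).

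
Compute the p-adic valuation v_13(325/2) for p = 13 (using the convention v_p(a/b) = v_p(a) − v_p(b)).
v_13(325/2) = 1

Factor powers of 13 from the numerator and denominator of the reduced fraction: 325 = 13^1 · 25 and 2 = 13^0 · 2. Apply v_p(a/b) = v_p(a) − v_p(b): v_13(325/2) = 1 − 0 = 1.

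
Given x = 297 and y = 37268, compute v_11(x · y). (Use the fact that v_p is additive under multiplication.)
v_11(11068596) = 4

v_p(x) = 1 (factor: 297 = 11^1 · 27); v_p(y) = 3 (factor: 37268 = 11^3 · 28). Additivity: v_p(xy) = v_p(x) + v_p(y) = 1 + 3 = 4. (Direct check: xy = 11068596 = 11^4 · (756).)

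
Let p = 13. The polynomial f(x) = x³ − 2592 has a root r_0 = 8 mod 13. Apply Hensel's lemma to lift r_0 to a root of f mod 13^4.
r_3 = 5962 (mod 28561)

Hensel: r_{i+1} = r_i − f(r_i)/f′(r_i) mod 13^{i+2}, where f′(x) = 3x². Iterate:
  r_0 = 8 (mod 13)
  r_1 = 47 (mod 169)
  r_2 = 1568 (mod 2197)
  r_3 = 5962 (mod 28561)
Final: r = 5962 with f(r) ≡ 0 mod 13^4.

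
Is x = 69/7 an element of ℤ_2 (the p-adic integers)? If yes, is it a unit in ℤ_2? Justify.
x ∈ ℤ_2^× (unit); v_2(x) = 0

ℤ_2 = {x ∈ ℚ_2 : v_2(x) ≥ 0} and ℤ_2^× = {x ∈ ℤ_2 : v_2(x) = 0}. Here v_2(69/7) = v_2(num) − v_2(den) = 0; compare against these criteria.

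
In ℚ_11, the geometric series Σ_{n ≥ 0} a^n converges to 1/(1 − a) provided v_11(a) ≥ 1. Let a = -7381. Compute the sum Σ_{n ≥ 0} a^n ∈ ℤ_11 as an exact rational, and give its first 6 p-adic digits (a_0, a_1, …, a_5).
Σ a^n = 1/(1 − a) = 1/7382;  first 6 digits = (1, 0, 5, 5, 2, 8)

v_11(a) = 2 ≥ 1, so the series converges in ℤ_11 to 1/(1 − a) = 1/(1 − (-7381)) = 1/7382. Expand this rational in ℤ_11: compute digits iteratively via d_i = x_i mod 11, x_{i+1} = (x_i − d_i)/11. The first 6 digits are (1, 0, 5, 5, 2, 8).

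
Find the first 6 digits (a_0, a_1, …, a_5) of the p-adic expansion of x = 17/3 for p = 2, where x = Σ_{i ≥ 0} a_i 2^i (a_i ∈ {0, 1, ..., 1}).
(a_0, …, a_5) = (1, 1, 0, 1, 1, 0)

v_2(17/3) = 0 (numerator and denominator both coprime to 2), so x ∈ ℤ_2^×. Compute digits iteratively via a_i = x_i mod 2, x_{i+1} = (x_i − a_i)/2, with x_0 = x:
  x_0 = 17/3;  a_0 = 1;  x_1 = (x_0 − 1)/2 = 7/3
  x_1 = 7/3;  a_1 = 1;  x_2 = (x_1 − 1)/2 = 2/3
  x_2 = 2/3;  a_2 = 0;  x_3 = (x_2 − 0)/2 = 1/3
  x_3 = 1/3;  a_3 = 1;  x_4 = (x_3 − 1)/2 = -1/3
  x_4 = -1/3;  a_4 = 1;  x_5 = (x_4 − 1)/2 = -2/3
  x_5 = -2/3;  a_5 = 0;  x_6 = (x_5 − 0)/2 = -1/3
Digits: (1, 1, 0, 1, 1, 0).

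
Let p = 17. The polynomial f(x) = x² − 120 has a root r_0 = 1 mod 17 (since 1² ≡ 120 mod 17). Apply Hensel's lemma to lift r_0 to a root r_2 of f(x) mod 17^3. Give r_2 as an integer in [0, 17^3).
r_2 = 1361 (mod 4913)

Hensel's recurrence: r_{i+1} = r_i − f(r_i)·(f′(r_i))^{-1} mod 17^{i+2}, with f′(x) = 2x. Iterate:
  r_0 = 1 (mod 17)
  r_1 = 205 (mod 289)
  r_2 = 1361 (mod 4913)
Final: r_2 = 1361, and one checks f(r_2) ≡ 0 mod 17^3.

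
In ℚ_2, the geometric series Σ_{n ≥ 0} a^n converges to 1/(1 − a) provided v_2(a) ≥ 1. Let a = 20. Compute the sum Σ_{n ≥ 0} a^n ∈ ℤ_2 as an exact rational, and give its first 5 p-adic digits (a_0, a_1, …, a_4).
Σ a^n = 1/(1 − a) = -1/19;  first 5 digits = (1, 0, 1, 0, 0)

v_2(a) = 2 ≥ 1, so the series converges in ℤ_2 to 1/(1 − a) = 1/(1 − 20) = -1/19. Expand this rational in ℤ_2: compute digits iteratively via d_i = x_i mod 2, x_{i+1} = (x_i − d_i)/2. The first 5 digits are (1, 0, 1, 0, 0).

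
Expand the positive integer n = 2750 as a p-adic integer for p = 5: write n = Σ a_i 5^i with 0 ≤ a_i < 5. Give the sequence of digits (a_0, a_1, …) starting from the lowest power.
(a_0, a_1, …) = (0, 0, 0, 2, 4)

Repeated division by 5 gives the digits low-to-high: 2750 = 2·5^3 + 4·5^4. Digit sequence: (0, 0, 0, 2, 4).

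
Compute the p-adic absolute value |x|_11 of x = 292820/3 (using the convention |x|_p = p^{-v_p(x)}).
|292820/3|_11 = 1/14641

Step 1 — compute v_11(x) by factoring powers of 11 out of the numerator and denominator: v_11(292820/3) = 4. Step 2 — apply |x|_p = p^{-v_p(x)} = 11^{-4} = 1/14641.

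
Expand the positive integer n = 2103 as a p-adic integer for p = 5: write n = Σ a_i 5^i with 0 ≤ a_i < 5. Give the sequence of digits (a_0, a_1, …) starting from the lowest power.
(a_0, a_1, …) = (3, 0, 4, 1, 3)

Repeated division by 5 gives the digits low-to-high: 2103 = 3 + 4·5^2 + 1·5^3 + 3·5^4. Digit sequence: (3, 0, 4, 1, 3).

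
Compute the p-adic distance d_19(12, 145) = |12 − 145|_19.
d_19(12, 145) = 1/19

Step 1 — x − y = 12 − 145 = -133. Step 2 — v_19(-133) = 1 (factor: -133 = −(19^1 · 7); the sign does not affect v_p). Step 3 — |x − y|_19 = 19^{-1} = 1/19.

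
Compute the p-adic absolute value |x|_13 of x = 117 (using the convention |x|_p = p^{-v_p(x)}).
|117|_13 = 1/13

Step 1 — compute v_13(x) by factoring powers of 13 out of the numerator and denominator: v_13(117) = 1. Step 2 — apply |x|_p = p^{-v_p(x)} = 13^{-1} = 1/13.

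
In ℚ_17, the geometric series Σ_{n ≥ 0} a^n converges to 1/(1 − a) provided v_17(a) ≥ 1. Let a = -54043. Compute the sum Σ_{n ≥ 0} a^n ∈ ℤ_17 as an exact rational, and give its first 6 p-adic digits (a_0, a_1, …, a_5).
Σ a^n = 1/(1 − a) = 1/54044;  first 6 digits = (1, 0, 0, 6, 16, 16)

v_17(a) = 3 ≥ 1, so the series converges in ℤ_17 to 1/(1 − a) = 1/(1 − (-54043)) = 1/54044. Expand this rational in ℤ_17: compute digits iteratively via d_i = x_i mod 17, x_{i+1} = (x_i − d_i)/17. The first 6 digits are (1, 0, 0, 6, 16, 16).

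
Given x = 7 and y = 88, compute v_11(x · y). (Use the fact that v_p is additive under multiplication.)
v_11(616) = 1

v_p(x) = 0 (factor: 7 = 11^0 · 7); v_p(y) = 1 (factor: 88 = 11^1 · 8). Additivity: v_p(xy) = v_p(x) + v_p(y) = 0 + 1 = 1. (Direct check: xy = 616 = 11^1 · (56).)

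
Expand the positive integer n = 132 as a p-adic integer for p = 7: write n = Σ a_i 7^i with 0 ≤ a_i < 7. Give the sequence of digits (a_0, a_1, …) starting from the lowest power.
(a_0, a_1, …) = (6, 4, 2)

Repeated division by 7 gives the digits low-to-high: 132 = 6 + 4·7^1 + 2·7^2. Digit sequence: (6, 4, 2).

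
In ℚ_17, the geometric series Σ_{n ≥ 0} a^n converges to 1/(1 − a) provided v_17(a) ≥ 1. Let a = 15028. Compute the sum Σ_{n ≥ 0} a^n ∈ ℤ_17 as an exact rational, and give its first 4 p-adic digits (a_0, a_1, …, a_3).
Σ a^n = 1/(1 − a) = -1/15027;  first 4 digits = (1, 0, 1, 3)

v_17(a) = 2 ≥ 1, so the series converges in ℤ_17 to 1/(1 − a) = 1/(1 − 15028) = -1/15027. Expand this rational in ℤ_17: compute digits iteratively via d_i = x_i mod 17, x_{i+1} = (x_i − d_i)/17. The first 4 digits are (1, 0, 1, 3).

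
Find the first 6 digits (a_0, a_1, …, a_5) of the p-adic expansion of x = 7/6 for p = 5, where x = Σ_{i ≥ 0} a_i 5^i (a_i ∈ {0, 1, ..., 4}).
(a_0, …, a_5) = (2, 4, 0, 4, 0, 4)

v_5(7/6) = 0 (numerator and denominator both coprime to 5), so x ∈ ℤ_5^×. Compute digits iteratively via a_i = x_i mod 5, x_{i+1} = (x_i − a_i)/5, with x_0 = x:
  x_0 = 7/6;  a_0 = 2;  x_1 = (x_0 − 2)/5 = -1/6
  x_1 = -1/6;  a_1 = 4;  x_2 = (x_1 − 4)/5 = -5/6
  x_2 = -5/6;  a_2 = 0;  x_3 = (x_2 − 0)/5 = -1/6
  x_3 = -1/6;  a_3 = 4;  x_4 = (x_3 − 4)/5 = -5/6
  x_4 = -5/6;  a_4 = 0;  x_5 = (x_4 − 0)/5 = -1/6
  x_5 = -1/6;  a_5 = 4;  x_6 = (x_5 − 4)/5 = -5/6
Digits: (2, 4, 0, 4, 0, 4).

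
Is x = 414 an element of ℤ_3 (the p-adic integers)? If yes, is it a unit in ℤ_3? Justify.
x ∈ ℤ_3 but not a unit; v_3(x) = 2 > 0

ℤ_3 = {x ∈ ℚ_3 : v_3(x) ≥ 0} and ℤ_3^× = {x ∈ ℤ_3 : v_3(x) = 0}. Here v_3(414) = v_3(num) − v_3(den) = 2; compare against these criteria.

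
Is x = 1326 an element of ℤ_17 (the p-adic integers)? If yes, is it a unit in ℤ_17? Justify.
x ∈ ℤ_17 but not a unit; v_17(x) = 1 > 0

ℤ_17 = {x ∈ ℚ_17 : v_17(x) ≥ 0} and ℤ_17^× = {x ∈ ℤ_17 : v_17(x) = 0}. Here v_17(1326) = v_17(num) − v_17(den) = 1; compare against these criteria.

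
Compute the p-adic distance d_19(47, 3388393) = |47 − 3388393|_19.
d_19(47, 3388393) = 1/130321

Step 1 — x − y = 47 − 3388393 = -3388346. Step 2 — v_19(-3388346) = 4 (factor: -3388346 = −(19^4 · 26); the sign does not affect v_p). Step 3 — |x − y|_19 = 19^{-4} = 1/130321.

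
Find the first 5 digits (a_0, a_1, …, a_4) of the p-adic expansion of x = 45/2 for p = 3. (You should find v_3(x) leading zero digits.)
(a_0, …, a_4) = (0, 0, 1, 2, 1)

v_3(45/2) = 2, so a_0 = ... = a_1 = 0. Factor out: x = 3^2 · u with u = 5/2 a unit in ℤ_3. Expand u iteratively via a_{v+i} = u_i mod 3, u_{i+1} = (u_i − a_{v+i})/3:
  u_0 = 5/2;  a_2 = 1;  u_1 = (u_0 − 1)/3 = 1/2
  u_1 = 1/2;  a_3 = 2;  u_2 = (u_1 − 2)/3 = -1/2
  u_2 = -1/2;  a_4 = 1;  u_3 = (u_2 − 1)/3 = -1/2
Digits: (0, 0, 1, 2, 1).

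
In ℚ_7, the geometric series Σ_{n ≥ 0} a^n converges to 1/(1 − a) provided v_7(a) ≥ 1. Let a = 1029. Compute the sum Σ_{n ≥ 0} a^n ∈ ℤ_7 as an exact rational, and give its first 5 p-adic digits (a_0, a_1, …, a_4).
Σ a^n = 1/(1 − a) = -1/1028;  first 5 digits = (1, 0, 0, 3, 0)

v_7(a) = 3 ≥ 1, so the series converges in ℤ_7 to 1/(1 − a) = 1/(1 − 1029) = -1/1028. Expand this rational in ℤ_7: compute digits iteratively via d_i = x_i mod 7, x_{i+1} = (x_i − d_i)/7. The first 5 digits are (1, 0, 0, 3, 0).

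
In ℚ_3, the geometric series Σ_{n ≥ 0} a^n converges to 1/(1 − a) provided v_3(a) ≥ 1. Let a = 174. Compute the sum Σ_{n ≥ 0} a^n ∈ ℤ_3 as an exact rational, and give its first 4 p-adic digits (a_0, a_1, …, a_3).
Σ a^n = 1/(1 − a) = -1/173;  first 4 digits = (1, 1, 2, 0)

v_3(a) = 1 ≥ 1, so the series converges in ℤ_3 to 1/(1 − a) = 1/(1 − 174) = -1/173. Expand this rational in ℤ_3: compute digits iteratively via d_i = x_i mod 3, x_{i+1} = (x_i − d_i)/3. The first 4 digits are (1, 1, 2, 0).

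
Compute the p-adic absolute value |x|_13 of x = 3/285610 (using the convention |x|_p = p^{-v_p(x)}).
|3/285610|_13 = 28561

Step 1 — compute v_13(x) by factoring powers of 13 out of the numerator and denominator: v_13(3/285610) = -4. Step 2 — apply |x|_p = p^{-v_p(x)} = 13^{4} = 28561.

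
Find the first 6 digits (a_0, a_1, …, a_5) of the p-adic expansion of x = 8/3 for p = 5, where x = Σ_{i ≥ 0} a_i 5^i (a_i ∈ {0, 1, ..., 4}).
(a_0, …, a_5) = (1, 2, 3, 1, 3, 1)

v_5(8/3) = 0 (numerator and denominator both coprime to 5), so x ∈ ℤ_5^×. Compute digits iteratively via a_i = x_i mod 5, x_{i+1} = (x_i − a_i)/5, with x_0 = x:
  x_0 = 8/3;  a_0 = 1;  x_1 = (x_0 − 1)/5 = 1/3
  x_1 = 1/3;  a_1 = 2;  x_2 = (x_1 − 2)/5 = -1/3
  x_2 = -1/3;  a_2 = 3;  x_3 = (x_2 − 3)/5 = -2/3
  x_3 = -2/3;  a_3 = 1;  x_4 = (x_3 − 1)/5 = -1/3
  x_4 = -1/3;  a_4 = 3;  x_5 = (x_4 − 3)/5 = -2/3
  x_5 = -2/3;  a_5 = 1;  x_6 = (x_5 − 1)/5 = -1/3
Digits: (1, 2, 3, 1, 3, 1).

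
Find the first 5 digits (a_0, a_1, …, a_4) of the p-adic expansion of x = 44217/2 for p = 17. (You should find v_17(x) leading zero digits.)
(a_0, …, a_4) = (0, 0, 0, 13, 8)

v_17(44217/2) = 3, so a_0 = ... = a_2 = 0. Factor out: x = 17^3 · u with u = 9/2 a unit in ℤ_17. Expand u iteratively via a_{v+i} = u_i mod 17, u_{i+1} = (u_i − a_{v+i})/17:
  u_0 = 9/2;  a_3 = 13;  u_1 = (u_0 − 13)/17 = -1/2
  u_1 = -1/2;  a_4 = 8;  u_2 = (u_1 − 8)/17 = -1/2
Digits: (0, 0, 0, 13, 8).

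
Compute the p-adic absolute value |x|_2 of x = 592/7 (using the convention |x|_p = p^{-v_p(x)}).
|592/7|_2 = 1/16

Step 1 — compute v_2(x) by factoring powers of 2 out of the numerator and denominator: v_2(592/7) = 4. Step 2 — apply |x|_p = p^{-v_p(x)} = 2^{-4} = 1/16.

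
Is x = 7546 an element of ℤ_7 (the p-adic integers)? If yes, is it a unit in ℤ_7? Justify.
x ∈ ℤ_7 but not a unit; v_7(x) = 3 > 0

ℤ_7 = {x ∈ ℚ_7 : v_7(x) ≥ 0} and ℤ_7^× = {x ∈ ℤ_7 : v_7(x) = 0}. Here v_7(7546) = v_7(num) − v_7(den) = 3; compare against these criteria.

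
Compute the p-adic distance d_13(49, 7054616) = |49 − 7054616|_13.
d_13(49, 7054616) = 1/371293

Step 1 — x − y = 49 − 7054616 = -7054567. Step 2 — v_13(-7054567) = 5 (factor: -7054567 = −(13^5 · 19); the sign does not affect v_p). Step 3 — |x − y|_13 = 13^{-5} = 1/371293.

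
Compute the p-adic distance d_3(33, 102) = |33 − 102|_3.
d_3(33, 102) = 1/3

Step 1 — x − y = 33 − 102 = -69. Step 2 — v_3(-69) = 1 (factor: -69 = −(3^1 · 23); the sign does not affect v_p). Step 3 — |x − y|_3 = 3^{-1} = 1/3.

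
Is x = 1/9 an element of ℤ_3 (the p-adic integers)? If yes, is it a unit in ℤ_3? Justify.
x ∉ ℤ_3 (v_3(x) = -2 < 0)

ℤ_3 = {x ∈ ℚ_3 : v_3(x) ≥ 0} and ℤ_3^× = {x ∈ ℤ_3 : v_3(x) = 0}. Here v_3(1/9) = v_3(num) − v_3(den) = -2; compare against these criteria.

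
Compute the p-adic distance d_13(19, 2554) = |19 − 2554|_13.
d_13(19, 2554) = 1/169

Step 1 — x − y = 19 − 2554 = -2535. Step 2 — v_13(-2535) = 2 (factor: -2535 = −(13^2 · 15); the sign does not affect v_p). Step 3 — |x − y|_13 = 13^{-2} = 1/169.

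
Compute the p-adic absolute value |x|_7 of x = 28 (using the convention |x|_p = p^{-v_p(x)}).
|28|_7 = 1/7

Step 1 — compute v_7(x) by factoring powers of 7 out of the numerator and denominator: v_7(28) = 1. Step 2 — apply |x|_p = p^{-v_p(x)} = 7^{-1} = 1/7.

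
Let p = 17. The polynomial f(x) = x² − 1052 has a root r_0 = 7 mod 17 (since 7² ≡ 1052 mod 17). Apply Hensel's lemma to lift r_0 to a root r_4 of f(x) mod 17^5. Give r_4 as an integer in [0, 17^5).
r_4 = 495404 (mod 1419857)

Hensel's recurrence: r_{i+1} = r_i − f(r_i)·(f′(r_i))^{-1} mod 17^{i+2}, with f′(x) = 2x. Iterate:
  r_0 = 7 (mod 17)
  r_1 = 58 (mod 289)
  r_2 = 4104 (mod 4913)
  r_3 = 77799 (mod 83521)
  r_4 = 495404 (mod 1419857)
Final: r_4 = 495404, and one checks f(r_4) ≡ 0 mod 17^5.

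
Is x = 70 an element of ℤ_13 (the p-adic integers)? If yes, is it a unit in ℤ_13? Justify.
x ∈ ℤ_13^× (unit); v_13(x) = 0

ℤ_13 = {x ∈ ℚ_13 : v_13(x) ≥ 0} and ℤ_13^× = {x ∈ ℤ_13 : v_13(x) = 0}. Here v_13(70) = v_13(num) − v_13(den) = 0; compare against these criteria.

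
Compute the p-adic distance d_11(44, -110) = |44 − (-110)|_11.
d_11(44, -110) = 1/11

Step 1 — x − y = 44 − (-110) = 154. Step 2 — v_11(154) = 1 (factor: 154 = (11^1 · 14); the sign does not affect v_p). Step 3 — |x − y|_11 = 11^{-1} = 1/11.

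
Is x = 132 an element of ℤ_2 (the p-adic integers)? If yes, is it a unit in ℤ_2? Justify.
x ∈ ℤ_2 but not a unit; v_2(x) = 2 > 0

ℤ_2 = {x ∈ ℚ_2 : v_2(x) ≥ 0} and ℤ_2^× = {x ∈ ℤ_2 : v_2(x) = 0}. Here v_2(132) = v_2(num) − v_2(den) = 2; compare against these criteria.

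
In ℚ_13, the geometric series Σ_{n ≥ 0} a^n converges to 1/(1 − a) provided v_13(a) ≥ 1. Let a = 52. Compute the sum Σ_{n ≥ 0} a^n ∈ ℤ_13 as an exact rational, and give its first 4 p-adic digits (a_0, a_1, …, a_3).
Σ a^n = 1/(1 − a) = -1/51;  first 4 digits = (1, 4, 3, 0)

v_13(a) = 1 ≥ 1, so the series converges in ℤ_13 to 1/(1 − a) = 1/(1 − 52) = -1/51. Expand this rational in ℤ_13: compute digits iteratively via d_i = x_i mod 13, x_{i+1} = (x_i − d_i)/13. The first 4 digits are (1, 4, 3, 0).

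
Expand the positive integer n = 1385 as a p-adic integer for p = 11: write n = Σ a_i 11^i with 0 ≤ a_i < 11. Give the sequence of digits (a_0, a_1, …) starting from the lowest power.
(a_0, a_1, …) = (10, 4, 0, 1)

Repeated division by 11 gives the digits low-to-high: 1385 = 10 + 4·11^1 + 1·11^3. Digit sequence: (10, 4, 0, 1).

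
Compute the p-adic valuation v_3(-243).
v_3(-243) = 5

v_3(n) is the largest exponent k such that 3^k divides n. Factor out: -243 = -3^5 · 1. (Sign doesn't affect v_p.) So v_3(-243) = 5.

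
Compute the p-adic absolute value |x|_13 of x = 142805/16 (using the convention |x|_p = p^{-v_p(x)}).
|142805/16|_13 = 1/28561

Step 1 — compute v_13(x) by factoring powers of 13 out of the numerator and denominator: v_13(142805/16) = 4. Step 2 — apply |x|_p = p^{-v_p(x)} = 13^{-4} = 1/28561.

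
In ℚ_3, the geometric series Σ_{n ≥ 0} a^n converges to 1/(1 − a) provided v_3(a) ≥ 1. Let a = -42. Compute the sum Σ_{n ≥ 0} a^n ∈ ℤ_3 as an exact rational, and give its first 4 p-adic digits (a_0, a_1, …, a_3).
Σ a^n = 1/(1 − a) = 1/43;  first 4 digits = (1, 1, 2, 1)

v_3(a) = 1 ≥ 1, so the series converges in ℤ_3 to 1/(1 − a) = 1/(1 − (-42)) = 1/43. Expand this rational in ℤ_3: compute digits iteratively via d_i = x_i mod 3, x_{i+1} = (x_i − d_i)/3. The first 4 digits are (1, 1, 2, 1).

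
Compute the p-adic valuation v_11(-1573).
v_11(-1573) = 2

v_11(n) is the largest exponent k such that 11^k divides n. Factor out: -1573 = -11^2 · 13. (Sign doesn't affect v_p.) So v_11(-1573) = 2.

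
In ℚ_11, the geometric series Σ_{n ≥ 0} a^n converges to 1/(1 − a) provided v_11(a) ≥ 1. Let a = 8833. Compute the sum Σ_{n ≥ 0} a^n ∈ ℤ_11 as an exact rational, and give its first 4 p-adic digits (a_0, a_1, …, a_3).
Σ a^n = 1/(1 − a) = -1/8832;  first 4 digits = (1, 0, 7, 6)

v_11(a) = 2 ≥ 1, so the series converges in ℤ_11 to 1/(1 − a) = 1/(1 − 8833) = -1/8832. Expand this rational in ℤ_11: compute digits iteratively via d_i = x_i mod 11, x_{i+1} = (x_i − d_i)/11. The first 4 digits are (1, 0, 7, 6).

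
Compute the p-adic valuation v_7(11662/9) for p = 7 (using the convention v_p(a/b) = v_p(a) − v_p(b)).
v_7(11662/9) = 3

Factor powers of 7 from the numerator and denominator of the reduced fraction: 11662 = 7^3 · 34 and 9 = 7^0 · 9. Apply v_p(a/b) = v_p(a) − v_p(b): v_7(11662/9) = 3 − 0 = 3.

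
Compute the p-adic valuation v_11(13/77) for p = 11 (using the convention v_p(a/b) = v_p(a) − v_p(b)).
v_11(13/77) = -1

Factor powers of 11 from the numerator and denominator of the reduced fraction: 13 = 11^0 · 13 and 77 = 11^1 · 7. Apply v_p(a/b) = v_p(a) − v_p(b): v_11(13/77) = 0 − 1 = -1.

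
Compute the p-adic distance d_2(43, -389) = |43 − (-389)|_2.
d_2(43, -389) = 1/16

Step 1 — x − y = 43 − (-389) = 432. Step 2 — v_2(432) = 4 (factor: 432 = (2^4 · 27); the sign does not affect v_p). Step 3 — |x − y|_2 = 2^{-4} = 1/16.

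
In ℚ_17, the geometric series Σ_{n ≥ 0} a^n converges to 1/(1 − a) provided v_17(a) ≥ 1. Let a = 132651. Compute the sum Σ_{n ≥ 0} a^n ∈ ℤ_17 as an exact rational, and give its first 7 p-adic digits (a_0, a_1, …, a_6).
Σ a^n = 1/(1 − a) = -1/132650;  first 7 digits = (1, 0, 0, 10, 1, 0, 15)

v_17(a) = 3 ≥ 1, so the series converges in ℤ_17 to 1/(1 − a) = 1/(1 − 132651) = -1/132650. Expand this rational in ℤ_17: compute digits iteratively via d_i = x_i mod 17, x_{i+1} = (x_i − d_i)/17. The first 7 digits are (1, 0, 0, 10, 1, 0, 15).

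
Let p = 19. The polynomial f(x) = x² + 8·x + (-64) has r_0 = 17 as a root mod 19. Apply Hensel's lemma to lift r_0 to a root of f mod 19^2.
r_1 = 17 (mod 361)

Hensel: r_{i+1} = r_i − f(r_i)·(f′(r_i))^{-1} mod 19^{i+2}, f′(x) = 2x + 8. Iterate:
  r_0 = 17 (mod 19)
  r_1 = 17 (mod 361)
Final: r = 17 satisfies f(r) ≡ 0 mod 19^2.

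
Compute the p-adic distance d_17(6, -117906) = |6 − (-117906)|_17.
d_17(6, -117906) = 1/4913

Step 1 — x − y = 6 − (-117906) = 117912. Step 2 — v_17(117912) = 3 (factor: 117912 = (17^3 · 24); the sign does not affect v_p). Step 3 — |x − y|_17 = 17^{-3} = 1/4913.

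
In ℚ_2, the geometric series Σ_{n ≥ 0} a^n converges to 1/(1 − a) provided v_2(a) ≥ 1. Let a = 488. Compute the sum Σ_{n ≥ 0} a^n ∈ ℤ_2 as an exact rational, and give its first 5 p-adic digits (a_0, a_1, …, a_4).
Σ a^n = 1/(1 − a) = -1/487;  first 5 digits = (1, 0, 0, 1, 0)

v_2(a) = 3 ≥ 1, so the series converges in ℤ_2 to 1/(1 − a) = 1/(1 − 488) = -1/487. Expand this rational in ℤ_2: compute digits iteratively via d_i = x_i mod 2, x_{i+1} = (x_i − d_i)/2. The first 5 digits are (1, 0, 0, 1, 0).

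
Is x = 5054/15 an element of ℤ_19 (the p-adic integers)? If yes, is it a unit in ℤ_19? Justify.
x ∈ ℤ_19 but not a unit; v_19(x) = 2 > 0

ℤ_19 = {x ∈ ℚ_19 : v_19(x) ≥ 0} and ℤ_19^× = {x ∈ ℤ_19 : v_19(x) = 0}. Here v_19(5054/15) = v_19(num) − v_19(den) = 2; compare against these criteria.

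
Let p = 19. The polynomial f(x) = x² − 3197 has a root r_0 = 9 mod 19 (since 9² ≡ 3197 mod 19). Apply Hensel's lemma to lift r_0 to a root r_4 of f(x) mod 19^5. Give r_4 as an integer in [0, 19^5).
r_4 = 1985642 (mod 2476099)

Hensel's recurrence: r_{i+1} = r_i − f(r_i)·(f′(r_i))^{-1} mod 19^{i+2}, with f′(x) = 2x. Iterate:
  r_0 = 9 (mod 19)
  r_1 = 142 (mod 361)
  r_2 = 3391 (mod 6859)
  r_3 = 30827 (mod 130321)
  r_4 = 1985642 (mod 2476099)
Final: r_4 = 1985642, and one checks f(r_4) ≡ 0 mod 19^5.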